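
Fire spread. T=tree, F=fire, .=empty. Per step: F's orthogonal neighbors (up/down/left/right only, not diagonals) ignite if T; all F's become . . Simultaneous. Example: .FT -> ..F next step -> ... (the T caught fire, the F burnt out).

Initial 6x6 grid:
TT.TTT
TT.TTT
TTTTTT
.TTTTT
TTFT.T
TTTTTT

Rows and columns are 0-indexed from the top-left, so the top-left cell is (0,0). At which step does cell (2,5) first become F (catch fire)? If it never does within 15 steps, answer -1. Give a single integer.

Step 1: cell (2,5)='T' (+4 fires, +1 burnt)
Step 2: cell (2,5)='T' (+6 fires, +4 burnt)
Step 3: cell (2,5)='T' (+5 fires, +6 burnt)
Step 4: cell (2,5)='T' (+6 fires, +5 burnt)
Step 5: cell (2,5)='F' (+6 fires, +6 burnt)
  -> target ignites at step 5
Step 6: cell (2,5)='.' (+3 fires, +6 burnt)
Step 7: cell (2,5)='.' (+1 fires, +3 burnt)
Step 8: cell (2,5)='.' (+0 fires, +1 burnt)
  fire out at step 8

5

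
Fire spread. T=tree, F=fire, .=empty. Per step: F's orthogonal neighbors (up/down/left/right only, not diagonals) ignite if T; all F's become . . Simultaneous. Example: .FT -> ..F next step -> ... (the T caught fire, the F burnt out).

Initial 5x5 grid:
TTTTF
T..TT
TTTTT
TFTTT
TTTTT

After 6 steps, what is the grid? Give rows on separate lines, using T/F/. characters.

Step 1: 6 trees catch fire, 2 burn out
  TTTF.
  T..TF
  TFTTT
  F.FTT
  TFTTT
Step 2: 8 trees catch fire, 6 burn out
  TTF..
  T..F.
  F.FTF
  ...FT
  F.FTT
Step 3: 5 trees catch fire, 8 burn out
  TF...
  F....
  ...F.
  ....F
  ...FT
Step 4: 2 trees catch fire, 5 burn out
  F....
  .....
  .....
  .....
  ....F
Step 5: 0 trees catch fire, 2 burn out
  .....
  .....
  .....
  .....
  .....
Step 6: 0 trees catch fire, 0 burn out
  .....
  .....
  .....
  .....
  .....

.....
.....
.....
.....
.....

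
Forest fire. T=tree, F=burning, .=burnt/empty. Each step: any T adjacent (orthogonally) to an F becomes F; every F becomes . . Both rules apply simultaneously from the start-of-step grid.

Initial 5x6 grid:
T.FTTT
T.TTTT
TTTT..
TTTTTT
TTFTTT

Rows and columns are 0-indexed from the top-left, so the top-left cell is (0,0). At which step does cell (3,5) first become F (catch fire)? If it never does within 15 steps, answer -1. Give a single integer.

Step 1: cell (3,5)='T' (+5 fires, +2 burnt)
Step 2: cell (3,5)='T' (+7 fires, +5 burnt)
Step 3: cell (3,5)='T' (+7 fires, +7 burnt)
Step 4: cell (3,5)='F' (+3 fires, +7 burnt)
  -> target ignites at step 4
Step 5: cell (3,5)='.' (+1 fires, +3 burnt)
Step 6: cell (3,5)='.' (+1 fires, +1 burnt)
Step 7: cell (3,5)='.' (+0 fires, +1 burnt)
  fire out at step 7

4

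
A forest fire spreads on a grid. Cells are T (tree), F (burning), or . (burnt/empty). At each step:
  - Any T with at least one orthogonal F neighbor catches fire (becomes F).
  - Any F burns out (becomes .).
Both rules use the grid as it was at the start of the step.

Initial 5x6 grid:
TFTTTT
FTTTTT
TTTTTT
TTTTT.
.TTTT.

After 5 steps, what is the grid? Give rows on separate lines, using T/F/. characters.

Step 1: 4 trees catch fire, 2 burn out
  F.FTTT
  .FTTTT
  FTTTTT
  TTTTT.
  .TTTT.
Step 2: 4 trees catch fire, 4 burn out
  ...FTT
  ..FTTT
  .FTTTT
  FTTTT.
  .TTTT.
Step 3: 4 trees catch fire, 4 burn out
  ....FT
  ...FTT
  ..FTTT
  .FTTT.
  .TTTT.
Step 4: 5 trees catch fire, 4 burn out
  .....F
  ....FT
  ...FTT
  ..FTT.
  .FTTT.
Step 5: 4 trees catch fire, 5 burn out
  ......
  .....F
  ....FT
  ...FT.
  ..FTT.

......
.....F
....FT
...FT.
..FTT.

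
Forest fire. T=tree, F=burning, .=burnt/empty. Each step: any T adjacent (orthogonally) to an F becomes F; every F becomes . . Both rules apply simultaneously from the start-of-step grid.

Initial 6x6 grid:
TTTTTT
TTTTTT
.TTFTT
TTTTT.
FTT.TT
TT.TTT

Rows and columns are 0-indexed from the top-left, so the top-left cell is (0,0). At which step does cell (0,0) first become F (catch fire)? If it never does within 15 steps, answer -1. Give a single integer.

Step 1: cell (0,0)='T' (+7 fires, +2 burnt)
Step 2: cell (0,0)='T' (+10 fires, +7 burnt)
Step 3: cell (0,0)='T' (+5 fires, +10 burnt)
Step 4: cell (0,0)='T' (+5 fires, +5 burnt)
Step 5: cell (0,0)='F' (+3 fires, +5 burnt)
  -> target ignites at step 5
Step 6: cell (0,0)='.' (+0 fires, +3 burnt)
  fire out at step 6

5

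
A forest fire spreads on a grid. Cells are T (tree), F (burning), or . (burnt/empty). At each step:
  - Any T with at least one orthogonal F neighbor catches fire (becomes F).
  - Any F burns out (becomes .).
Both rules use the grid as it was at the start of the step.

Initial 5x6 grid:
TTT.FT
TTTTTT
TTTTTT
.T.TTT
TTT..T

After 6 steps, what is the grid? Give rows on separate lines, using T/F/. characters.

Step 1: 2 trees catch fire, 1 burn out
  TTT..F
  TTTTFT
  TTTTTT
  .T.TTT
  TTT..T
Step 2: 3 trees catch fire, 2 burn out
  TTT...
  TTTF.F
  TTTTFT
  .T.TTT
  TTT..T
Step 3: 4 trees catch fire, 3 burn out
  TTT...
  TTF...
  TTTF.F
  .T.TFT
  TTT..T
Step 4: 5 trees catch fire, 4 burn out
  TTF...
  TF....
  TTF...
  .T.F.F
  TTT..T
Step 5: 4 trees catch fire, 5 burn out
  TF....
  F.....
  TF....
  .T....
  TTT..F
Step 6: 3 trees catch fire, 4 burn out
  F.....
  ......
  F.....
  .F....
  TTT...

F.....
......
F.....
.F....
TTT...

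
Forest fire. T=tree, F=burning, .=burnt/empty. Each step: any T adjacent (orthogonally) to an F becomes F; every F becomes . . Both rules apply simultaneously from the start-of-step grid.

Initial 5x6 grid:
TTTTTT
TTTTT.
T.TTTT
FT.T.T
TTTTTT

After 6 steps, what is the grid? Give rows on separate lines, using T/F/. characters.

Step 1: 3 trees catch fire, 1 burn out
  TTTTTT
  TTTTT.
  F.TTTT
  .F.T.T
  FTTTTT
Step 2: 2 trees catch fire, 3 burn out
  TTTTTT
  FTTTT.
  ..TTTT
  ...T.T
  .FTTTT
Step 3: 3 trees catch fire, 2 burn out
  FTTTTT
  .FTTT.
  ..TTTT
  ...T.T
  ..FTTT
Step 4: 3 trees catch fire, 3 burn out
  .FTTTT
  ..FTT.
  ..TTTT
  ...T.T
  ...FTT
Step 5: 5 trees catch fire, 3 burn out
  ..FTTT
  ...FT.
  ..FTTT
  ...F.T
  ....FT
Step 6: 4 trees catch fire, 5 burn out
  ...FTT
  ....F.
  ...FTT
  .....T
  .....F

...FTT
....F.
...FTT
.....T
.....F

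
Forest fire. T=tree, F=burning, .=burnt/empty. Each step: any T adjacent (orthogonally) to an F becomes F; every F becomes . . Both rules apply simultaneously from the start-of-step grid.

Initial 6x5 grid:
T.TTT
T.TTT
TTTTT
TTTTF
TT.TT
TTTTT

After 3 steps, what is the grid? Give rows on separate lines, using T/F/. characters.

Step 1: 3 trees catch fire, 1 burn out
  T.TTT
  T.TTT
  TTTTF
  TTTF.
  TT.TF
  TTTTT
Step 2: 5 trees catch fire, 3 burn out
  T.TTT
  T.TTF
  TTTF.
  TTF..
  TT.F.
  TTTTF
Step 3: 5 trees catch fire, 5 burn out
  T.TTF
  T.TF.
  TTF..
  TF...
  TT...
  TTTF.

T.TTF
T.TF.
TTF..
TF...
TT...
TTTF.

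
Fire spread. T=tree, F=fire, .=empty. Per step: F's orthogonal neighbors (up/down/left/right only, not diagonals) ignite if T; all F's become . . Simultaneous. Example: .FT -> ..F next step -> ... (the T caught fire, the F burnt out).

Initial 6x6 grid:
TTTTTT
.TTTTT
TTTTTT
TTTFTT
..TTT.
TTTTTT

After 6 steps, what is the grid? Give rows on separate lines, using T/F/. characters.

Step 1: 4 trees catch fire, 1 burn out
  TTTTTT
  .TTTTT
  TTTFTT
  TTF.FT
  ..TFT.
  TTTTTT
Step 2: 8 trees catch fire, 4 burn out
  TTTTTT
  .TTFTT
  TTF.FT
  TF...F
  ..F.F.
  TTTFTT
Step 3: 8 trees catch fire, 8 burn out
  TTTFTT
  .TF.FT
  TF...F
  F.....
  ......
  TTF.FT
Step 4: 7 trees catch fire, 8 burn out
  TTF.FT
  .F...F
  F.....
  ......
  ......
  TF...F
Step 5: 3 trees catch fire, 7 burn out
  TF...F
  ......
  ......
  ......
  ......
  F.....
Step 6: 1 trees catch fire, 3 burn out
  F.....
  ......
  ......
  ......
  ......
  ......

F.....
......
......
......
......
......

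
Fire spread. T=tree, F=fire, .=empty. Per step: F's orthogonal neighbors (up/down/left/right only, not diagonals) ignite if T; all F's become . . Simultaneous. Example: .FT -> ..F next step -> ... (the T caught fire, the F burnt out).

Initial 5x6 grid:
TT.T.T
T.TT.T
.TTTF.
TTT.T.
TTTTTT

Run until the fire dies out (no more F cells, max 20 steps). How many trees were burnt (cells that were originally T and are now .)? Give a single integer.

Step 1: +2 fires, +1 burnt (F count now 2)
Step 2: +3 fires, +2 burnt (F count now 3)
Step 3: +6 fires, +3 burnt (F count now 6)
Step 4: +2 fires, +6 burnt (F count now 2)
Step 5: +2 fires, +2 burnt (F count now 2)
Step 6: +1 fires, +2 burnt (F count now 1)
Step 7: +0 fires, +1 burnt (F count now 0)
Fire out after step 7
Initially T: 21, now '.': 25
Total burnt (originally-T cells now '.'): 16

Answer: 16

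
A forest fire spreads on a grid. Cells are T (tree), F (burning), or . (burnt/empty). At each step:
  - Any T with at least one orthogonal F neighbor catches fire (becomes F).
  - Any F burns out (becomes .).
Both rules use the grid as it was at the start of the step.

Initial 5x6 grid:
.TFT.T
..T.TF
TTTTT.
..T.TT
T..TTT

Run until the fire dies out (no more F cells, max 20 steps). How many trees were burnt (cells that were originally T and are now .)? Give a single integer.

Step 1: +5 fires, +2 burnt (F count now 5)
Step 2: +2 fires, +5 burnt (F count now 2)
Step 3: +4 fires, +2 burnt (F count now 4)
Step 4: +3 fires, +4 burnt (F count now 3)
Step 5: +2 fires, +3 burnt (F count now 2)
Step 6: +0 fires, +2 burnt (F count now 0)
Fire out after step 6
Initially T: 17, now '.': 29
Total burnt (originally-T cells now '.'): 16

Answer: 16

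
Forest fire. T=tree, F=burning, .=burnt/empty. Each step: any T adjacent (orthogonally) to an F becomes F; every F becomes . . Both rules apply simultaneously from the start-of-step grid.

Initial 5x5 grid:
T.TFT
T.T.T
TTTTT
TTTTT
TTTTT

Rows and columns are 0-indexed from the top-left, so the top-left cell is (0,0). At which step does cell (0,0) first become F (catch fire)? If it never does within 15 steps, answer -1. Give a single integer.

Step 1: cell (0,0)='T' (+2 fires, +1 burnt)
Step 2: cell (0,0)='T' (+2 fires, +2 burnt)
Step 3: cell (0,0)='T' (+2 fires, +2 burnt)
Step 4: cell (0,0)='T' (+4 fires, +2 burnt)
Step 5: cell (0,0)='T' (+5 fires, +4 burnt)
Step 6: cell (0,0)='T' (+4 fires, +5 burnt)
Step 7: cell (0,0)='F' (+2 fires, +4 burnt)
  -> target ignites at step 7
Step 8: cell (0,0)='.' (+0 fires, +2 burnt)
  fire out at step 8

7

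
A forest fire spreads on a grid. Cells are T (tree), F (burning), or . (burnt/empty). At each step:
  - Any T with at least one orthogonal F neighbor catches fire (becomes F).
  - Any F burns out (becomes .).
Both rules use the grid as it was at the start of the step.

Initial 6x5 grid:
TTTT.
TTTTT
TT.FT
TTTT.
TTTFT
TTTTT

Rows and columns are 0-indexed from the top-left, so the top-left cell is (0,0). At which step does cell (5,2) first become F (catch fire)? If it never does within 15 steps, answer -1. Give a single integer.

Step 1: cell (5,2)='T' (+6 fires, +2 burnt)
Step 2: cell (5,2)='F' (+7 fires, +6 burnt)
  -> target ignites at step 2
Step 3: cell (5,2)='.' (+5 fires, +7 burnt)
Step 4: cell (5,2)='.' (+5 fires, +5 burnt)
Step 5: cell (5,2)='.' (+2 fires, +5 burnt)
Step 6: cell (5,2)='.' (+0 fires, +2 burnt)
  fire out at step 6

2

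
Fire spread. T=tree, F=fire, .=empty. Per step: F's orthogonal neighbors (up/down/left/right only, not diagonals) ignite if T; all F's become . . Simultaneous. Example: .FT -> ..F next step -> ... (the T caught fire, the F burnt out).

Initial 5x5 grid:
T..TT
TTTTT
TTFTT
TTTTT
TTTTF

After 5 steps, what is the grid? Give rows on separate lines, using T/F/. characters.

Step 1: 6 trees catch fire, 2 burn out
  T..TT
  TTFTT
  TF.FT
  TTFTF
  TTTF.
Step 2: 7 trees catch fire, 6 burn out
  T..TT
  TF.FT
  F...F
  TF.F.
  TTF..
Step 3: 5 trees catch fire, 7 burn out
  T..FT
  F...F
  .....
  F....
  TF...
Step 4: 3 trees catch fire, 5 burn out
  F...F
  .....
  .....
  .....
  F....
Step 5: 0 trees catch fire, 3 burn out
  .....
  .....
  .....
  .....
  .....

.....
.....
.....
.....
.....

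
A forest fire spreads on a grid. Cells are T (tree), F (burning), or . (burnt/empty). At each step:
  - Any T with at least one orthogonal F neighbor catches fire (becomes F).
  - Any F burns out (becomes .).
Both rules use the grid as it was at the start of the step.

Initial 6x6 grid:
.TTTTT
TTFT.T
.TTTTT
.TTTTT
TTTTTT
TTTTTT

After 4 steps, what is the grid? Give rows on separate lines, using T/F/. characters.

Step 1: 4 trees catch fire, 1 burn out
  .TFTTT
  TF.F.T
  .TFTTT
  .TTTTT
  TTTTTT
  TTTTTT
Step 2: 6 trees catch fire, 4 burn out
  .F.FTT
  F....T
  .F.FTT
  .TFTTT
  TTTTTT
  TTTTTT
Step 3: 5 trees catch fire, 6 burn out
  ....FT
  .....T
  ....FT
  .F.FTT
  TTFTTT
  TTTTTT
Step 4: 6 trees catch fire, 5 burn out
  .....F
  .....T
  .....F
  ....FT
  TF.FTT
  TTFTTT

.....F
.....T
.....F
....FT
TF.FTT
TTFTTT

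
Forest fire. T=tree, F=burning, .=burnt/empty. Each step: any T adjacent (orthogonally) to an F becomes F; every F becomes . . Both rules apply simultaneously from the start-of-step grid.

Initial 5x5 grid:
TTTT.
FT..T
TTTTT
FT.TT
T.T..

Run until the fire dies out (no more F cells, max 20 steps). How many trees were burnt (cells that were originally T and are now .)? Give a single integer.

Step 1: +5 fires, +2 burnt (F count now 5)
Step 2: +2 fires, +5 burnt (F count now 2)
Step 3: +2 fires, +2 burnt (F count now 2)
Step 4: +2 fires, +2 burnt (F count now 2)
Step 5: +2 fires, +2 burnt (F count now 2)
Step 6: +2 fires, +2 burnt (F count now 2)
Step 7: +0 fires, +2 burnt (F count now 0)
Fire out after step 7
Initially T: 16, now '.': 24
Total burnt (originally-T cells now '.'): 15

Answer: 15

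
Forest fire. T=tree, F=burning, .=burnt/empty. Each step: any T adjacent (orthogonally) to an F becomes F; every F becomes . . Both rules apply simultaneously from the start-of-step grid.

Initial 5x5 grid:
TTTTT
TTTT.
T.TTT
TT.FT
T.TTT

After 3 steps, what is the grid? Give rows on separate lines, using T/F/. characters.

Step 1: 3 trees catch fire, 1 burn out
  TTTTT
  TTTT.
  T.TFT
  TT..F
  T.TFT
Step 2: 5 trees catch fire, 3 burn out
  TTTTT
  TTTF.
  T.F.F
  TT...
  T.F.F
Step 3: 2 trees catch fire, 5 burn out
  TTTFT
  TTF..
  T....
  TT...
  T....

TTTFT
TTF..
T....
TT...
T....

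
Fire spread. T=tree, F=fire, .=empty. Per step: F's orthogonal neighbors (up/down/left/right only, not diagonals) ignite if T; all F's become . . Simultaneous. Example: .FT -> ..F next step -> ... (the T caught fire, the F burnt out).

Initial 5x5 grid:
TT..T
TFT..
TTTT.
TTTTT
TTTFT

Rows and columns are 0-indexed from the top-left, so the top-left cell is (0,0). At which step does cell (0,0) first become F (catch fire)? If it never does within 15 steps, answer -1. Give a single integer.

Step 1: cell (0,0)='T' (+7 fires, +2 burnt)
Step 2: cell (0,0)='F' (+8 fires, +7 burnt)
  -> target ignites at step 2
Step 3: cell (0,0)='.' (+2 fires, +8 burnt)
Step 4: cell (0,0)='.' (+0 fires, +2 burnt)
  fire out at step 4

2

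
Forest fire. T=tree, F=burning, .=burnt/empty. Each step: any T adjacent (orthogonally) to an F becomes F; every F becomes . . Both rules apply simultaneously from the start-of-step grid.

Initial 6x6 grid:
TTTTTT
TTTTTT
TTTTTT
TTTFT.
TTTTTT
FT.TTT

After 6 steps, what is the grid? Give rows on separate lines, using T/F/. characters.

Step 1: 6 trees catch fire, 2 burn out
  TTTTTT
  TTTTTT
  TTTFTT
  TTF.F.
  FTTFTT
  .F.TTT
Step 2: 9 trees catch fire, 6 burn out
  TTTTTT
  TTTFTT
  TTF.FT
  FF....
  .FF.FT
  ...FTT
Step 3: 8 trees catch fire, 9 burn out
  TTTFTT
  TTF.FT
  FF...F
  ......
  .....F
  ....FT
Step 4: 6 trees catch fire, 8 burn out
  TTF.FT
  FF...F
  ......
  ......
  ......
  .....F
Step 5: 3 trees catch fire, 6 burn out
  FF...F
  ......
  ......
  ......
  ......
  ......
Step 6: 0 trees catch fire, 3 burn out
  ......
  ......
  ......
  ......
  ......
  ......

......
......
......
......
......
......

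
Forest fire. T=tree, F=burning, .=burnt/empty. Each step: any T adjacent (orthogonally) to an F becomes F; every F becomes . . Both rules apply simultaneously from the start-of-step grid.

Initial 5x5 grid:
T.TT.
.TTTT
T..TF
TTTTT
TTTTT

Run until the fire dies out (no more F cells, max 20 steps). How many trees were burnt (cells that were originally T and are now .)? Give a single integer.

Step 1: +3 fires, +1 burnt (F count now 3)
Step 2: +3 fires, +3 burnt (F count now 3)
Step 3: +4 fires, +3 burnt (F count now 4)
Step 4: +4 fires, +4 burnt (F count now 4)
Step 5: +2 fires, +4 burnt (F count now 2)
Step 6: +2 fires, +2 burnt (F count now 2)
Step 7: +0 fires, +2 burnt (F count now 0)
Fire out after step 7
Initially T: 19, now '.': 24
Total burnt (originally-T cells now '.'): 18

Answer: 18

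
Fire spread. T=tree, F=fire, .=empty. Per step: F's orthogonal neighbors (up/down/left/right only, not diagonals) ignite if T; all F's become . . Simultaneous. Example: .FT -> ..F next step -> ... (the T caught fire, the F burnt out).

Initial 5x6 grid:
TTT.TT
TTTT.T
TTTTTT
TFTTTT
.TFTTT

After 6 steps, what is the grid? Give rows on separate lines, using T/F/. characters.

Step 1: 5 trees catch fire, 2 burn out
  TTT.TT
  TTTT.T
  TFTTTT
  F.FTTT
  .F.FTT
Step 2: 5 trees catch fire, 5 burn out
  TTT.TT
  TFTT.T
  F.FTTT
  ...FTT
  ....FT
Step 3: 6 trees catch fire, 5 burn out
  TFT.TT
  F.FT.T
  ...FTT
  ....FT
  .....F
Step 4: 5 trees catch fire, 6 burn out
  F.F.TT
  ...F.T
  ....FT
  .....F
  ......
Step 5: 1 trees catch fire, 5 burn out
  ....TT
  .....T
  .....F
  ......
  ......
Step 6: 1 trees catch fire, 1 burn out
  ....TT
  .....F
  ......
  ......
  ......

....TT
.....F
......
......
......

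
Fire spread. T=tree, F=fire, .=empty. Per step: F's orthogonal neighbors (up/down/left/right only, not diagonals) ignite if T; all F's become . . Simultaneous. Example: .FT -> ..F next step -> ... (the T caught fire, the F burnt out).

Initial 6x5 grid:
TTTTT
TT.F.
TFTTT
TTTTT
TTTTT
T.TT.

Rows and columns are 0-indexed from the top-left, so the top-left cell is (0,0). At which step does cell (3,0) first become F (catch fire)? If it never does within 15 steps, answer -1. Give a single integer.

Step 1: cell (3,0)='T' (+6 fires, +2 burnt)
Step 2: cell (3,0)='F' (+9 fires, +6 burnt)
  -> target ignites at step 2
Step 3: cell (3,0)='.' (+5 fires, +9 burnt)
Step 4: cell (3,0)='.' (+4 fires, +5 burnt)
Step 5: cell (3,0)='.' (+0 fires, +4 burnt)
  fire out at step 5

2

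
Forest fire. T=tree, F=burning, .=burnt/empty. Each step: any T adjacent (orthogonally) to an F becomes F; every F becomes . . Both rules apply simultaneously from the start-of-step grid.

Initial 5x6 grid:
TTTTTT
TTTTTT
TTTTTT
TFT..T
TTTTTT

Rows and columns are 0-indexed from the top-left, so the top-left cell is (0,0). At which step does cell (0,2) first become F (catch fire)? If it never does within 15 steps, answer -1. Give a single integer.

Step 1: cell (0,2)='T' (+4 fires, +1 burnt)
Step 2: cell (0,2)='T' (+5 fires, +4 burnt)
Step 3: cell (0,2)='T' (+5 fires, +5 burnt)
Step 4: cell (0,2)='F' (+5 fires, +5 burnt)
  -> target ignites at step 4
Step 5: cell (0,2)='.' (+4 fires, +5 burnt)
Step 6: cell (0,2)='.' (+3 fires, +4 burnt)
Step 7: cell (0,2)='.' (+1 fires, +3 burnt)
Step 8: cell (0,2)='.' (+0 fires, +1 burnt)
  fire out at step 8

4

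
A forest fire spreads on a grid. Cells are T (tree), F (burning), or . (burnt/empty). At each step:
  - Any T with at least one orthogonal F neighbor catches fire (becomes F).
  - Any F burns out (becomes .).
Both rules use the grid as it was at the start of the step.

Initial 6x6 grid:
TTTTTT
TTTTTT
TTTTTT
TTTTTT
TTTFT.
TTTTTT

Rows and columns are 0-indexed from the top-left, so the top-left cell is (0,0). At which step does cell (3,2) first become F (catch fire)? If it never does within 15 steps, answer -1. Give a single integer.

Step 1: cell (3,2)='T' (+4 fires, +1 burnt)
Step 2: cell (3,2)='F' (+6 fires, +4 burnt)
  -> target ignites at step 2
Step 3: cell (3,2)='.' (+8 fires, +6 burnt)
Step 4: cell (3,2)='.' (+7 fires, +8 burnt)
Step 5: cell (3,2)='.' (+5 fires, +7 burnt)
Step 6: cell (3,2)='.' (+3 fires, +5 burnt)
Step 7: cell (3,2)='.' (+1 fires, +3 burnt)
Step 8: cell (3,2)='.' (+0 fires, +1 burnt)
  fire out at step 8

2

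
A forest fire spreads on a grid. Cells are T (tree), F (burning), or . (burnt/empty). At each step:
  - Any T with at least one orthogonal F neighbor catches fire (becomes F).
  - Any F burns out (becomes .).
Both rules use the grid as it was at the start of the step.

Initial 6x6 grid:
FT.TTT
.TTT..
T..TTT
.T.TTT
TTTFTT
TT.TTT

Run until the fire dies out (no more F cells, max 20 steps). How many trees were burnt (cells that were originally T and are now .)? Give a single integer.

Step 1: +5 fires, +2 burnt (F count now 5)
Step 2: +6 fires, +5 burnt (F count now 6)
Step 3: +8 fires, +6 burnt (F count now 8)
Step 4: +3 fires, +8 burnt (F count now 3)
Step 5: +1 fires, +3 burnt (F count now 1)
Step 6: +1 fires, +1 burnt (F count now 1)
Step 7: +0 fires, +1 burnt (F count now 0)
Fire out after step 7
Initially T: 25, now '.': 35
Total burnt (originally-T cells now '.'): 24

Answer: 24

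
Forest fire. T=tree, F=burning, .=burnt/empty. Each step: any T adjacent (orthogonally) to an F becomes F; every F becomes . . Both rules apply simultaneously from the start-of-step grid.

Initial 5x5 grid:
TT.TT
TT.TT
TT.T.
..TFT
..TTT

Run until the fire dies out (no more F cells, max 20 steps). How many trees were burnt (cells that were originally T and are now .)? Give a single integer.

Step 1: +4 fires, +1 burnt (F count now 4)
Step 2: +3 fires, +4 burnt (F count now 3)
Step 3: +2 fires, +3 burnt (F count now 2)
Step 4: +1 fires, +2 burnt (F count now 1)
Step 5: +0 fires, +1 burnt (F count now 0)
Fire out after step 5
Initially T: 16, now '.': 19
Total burnt (originally-T cells now '.'): 10

Answer: 10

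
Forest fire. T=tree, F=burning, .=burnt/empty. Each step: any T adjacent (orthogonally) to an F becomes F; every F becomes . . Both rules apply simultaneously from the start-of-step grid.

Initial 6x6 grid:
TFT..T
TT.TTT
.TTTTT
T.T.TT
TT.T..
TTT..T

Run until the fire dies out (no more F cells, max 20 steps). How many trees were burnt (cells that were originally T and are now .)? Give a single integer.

Answer: 16

Derivation:
Step 1: +3 fires, +1 burnt (F count now 3)
Step 2: +2 fires, +3 burnt (F count now 2)
Step 3: +1 fires, +2 burnt (F count now 1)
Step 4: +2 fires, +1 burnt (F count now 2)
Step 5: +2 fires, +2 burnt (F count now 2)
Step 6: +3 fires, +2 burnt (F count now 3)
Step 7: +2 fires, +3 burnt (F count now 2)
Step 8: +1 fires, +2 burnt (F count now 1)
Step 9: +0 fires, +1 burnt (F count now 0)
Fire out after step 9
Initially T: 24, now '.': 28
Total burnt (originally-T cells now '.'): 16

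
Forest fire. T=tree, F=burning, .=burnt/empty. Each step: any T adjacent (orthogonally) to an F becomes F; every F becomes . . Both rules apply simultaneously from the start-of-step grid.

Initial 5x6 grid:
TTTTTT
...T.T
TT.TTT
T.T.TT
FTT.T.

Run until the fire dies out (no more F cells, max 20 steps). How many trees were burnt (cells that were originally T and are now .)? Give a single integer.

Answer: 6

Derivation:
Step 1: +2 fires, +1 burnt (F count now 2)
Step 2: +2 fires, +2 burnt (F count now 2)
Step 3: +2 fires, +2 burnt (F count now 2)
Step 4: +0 fires, +2 burnt (F count now 0)
Fire out after step 4
Initially T: 20, now '.': 16
Total burnt (originally-T cells now '.'): 6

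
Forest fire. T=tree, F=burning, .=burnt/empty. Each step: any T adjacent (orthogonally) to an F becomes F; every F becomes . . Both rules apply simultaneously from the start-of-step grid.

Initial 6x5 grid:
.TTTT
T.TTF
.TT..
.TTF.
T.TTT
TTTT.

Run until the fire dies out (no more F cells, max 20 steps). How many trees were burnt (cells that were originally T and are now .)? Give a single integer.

Answer: 18

Derivation:
Step 1: +4 fires, +2 burnt (F count now 4)
Step 2: +7 fires, +4 burnt (F count now 7)
Step 3: +3 fires, +7 burnt (F count now 3)
Step 4: +2 fires, +3 burnt (F count now 2)
Step 5: +1 fires, +2 burnt (F count now 1)
Step 6: +1 fires, +1 burnt (F count now 1)
Step 7: +0 fires, +1 burnt (F count now 0)
Fire out after step 7
Initially T: 19, now '.': 29
Total burnt (originally-T cells now '.'): 18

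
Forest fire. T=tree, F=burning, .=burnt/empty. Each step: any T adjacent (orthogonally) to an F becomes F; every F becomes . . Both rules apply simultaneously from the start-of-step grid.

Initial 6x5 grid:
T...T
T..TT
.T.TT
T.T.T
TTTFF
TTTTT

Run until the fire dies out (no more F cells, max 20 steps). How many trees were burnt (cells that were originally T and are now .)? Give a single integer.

Step 1: +4 fires, +2 burnt (F count now 4)
Step 2: +4 fires, +4 burnt (F count now 4)
Step 3: +4 fires, +4 burnt (F count now 4)
Step 4: +4 fires, +4 burnt (F count now 4)
Step 5: +0 fires, +4 burnt (F count now 0)
Fire out after step 5
Initially T: 19, now '.': 27
Total burnt (originally-T cells now '.'): 16

Answer: 16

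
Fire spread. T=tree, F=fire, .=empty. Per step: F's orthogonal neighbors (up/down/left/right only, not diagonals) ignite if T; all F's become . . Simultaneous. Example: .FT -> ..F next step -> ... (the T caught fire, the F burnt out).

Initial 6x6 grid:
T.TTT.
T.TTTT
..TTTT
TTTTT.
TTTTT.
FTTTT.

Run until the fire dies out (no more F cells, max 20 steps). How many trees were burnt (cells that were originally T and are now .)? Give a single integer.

Answer: 25

Derivation:
Step 1: +2 fires, +1 burnt (F count now 2)
Step 2: +3 fires, +2 burnt (F count now 3)
Step 3: +3 fires, +3 burnt (F count now 3)
Step 4: +3 fires, +3 burnt (F count now 3)
Step 5: +3 fires, +3 burnt (F count now 3)
Step 6: +3 fires, +3 burnt (F count now 3)
Step 7: +3 fires, +3 burnt (F count now 3)
Step 8: +3 fires, +3 burnt (F count now 3)
Step 9: +2 fires, +3 burnt (F count now 2)
Step 10: +0 fires, +2 burnt (F count now 0)
Fire out after step 10
Initially T: 27, now '.': 34
Total burnt (originally-T cells now '.'): 25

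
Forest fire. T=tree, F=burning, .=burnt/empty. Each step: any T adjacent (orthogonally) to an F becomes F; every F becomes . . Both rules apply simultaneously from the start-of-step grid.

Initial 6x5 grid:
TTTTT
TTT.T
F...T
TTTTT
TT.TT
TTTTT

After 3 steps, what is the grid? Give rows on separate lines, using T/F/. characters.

Step 1: 2 trees catch fire, 1 burn out
  TTTTT
  FTT.T
  ....T
  FTTTT
  TT.TT
  TTTTT
Step 2: 4 trees catch fire, 2 burn out
  FTTTT
  .FT.T
  ....T
  .FTTT
  FT.TT
  TTTTT
Step 3: 5 trees catch fire, 4 burn out
  .FTTT
  ..F.T
  ....T
  ..FTT
  .F.TT
  FTTTT

.FTTT
..F.T
....T
..FTT
.F.TT
FTTTT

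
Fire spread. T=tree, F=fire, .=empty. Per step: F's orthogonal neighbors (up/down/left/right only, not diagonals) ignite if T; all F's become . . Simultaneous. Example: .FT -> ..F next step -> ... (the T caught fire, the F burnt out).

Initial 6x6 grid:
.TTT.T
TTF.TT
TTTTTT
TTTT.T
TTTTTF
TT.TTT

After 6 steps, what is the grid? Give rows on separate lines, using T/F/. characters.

Step 1: 6 trees catch fire, 2 burn out
  .TFT.T
  TF..TT
  TTFTTT
  TTTT.F
  TTTTF.
  TT.TTF
Step 2: 9 trees catch fire, 6 burn out
  .F.F.T
  F...TT
  TF.FTF
  TTFT..
  TTTF..
  TT.TF.
Step 3: 7 trees catch fire, 9 burn out
  .....T
  ....TF
  F...F.
  TF.F..
  TTF...
  TT.F..
Step 4: 4 trees catch fire, 7 burn out
  .....F
  ....F.
  ......
  F.....
  TF....
  TT....
Step 5: 2 trees catch fire, 4 burn out
  ......
  ......
  ......
  ......
  F.....
  TF....
Step 6: 1 trees catch fire, 2 burn out
  ......
  ......
  ......
  ......
  ......
  F.....

......
......
......
......
......
F.....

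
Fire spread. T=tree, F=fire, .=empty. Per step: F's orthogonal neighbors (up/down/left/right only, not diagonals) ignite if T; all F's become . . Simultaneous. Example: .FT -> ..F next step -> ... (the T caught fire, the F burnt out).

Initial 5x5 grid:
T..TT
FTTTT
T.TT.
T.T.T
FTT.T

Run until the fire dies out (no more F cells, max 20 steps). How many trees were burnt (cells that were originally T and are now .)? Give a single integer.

Answer: 14

Derivation:
Step 1: +5 fires, +2 burnt (F count now 5)
Step 2: +2 fires, +5 burnt (F count now 2)
Step 3: +3 fires, +2 burnt (F count now 3)
Step 4: +3 fires, +3 burnt (F count now 3)
Step 5: +1 fires, +3 burnt (F count now 1)
Step 6: +0 fires, +1 burnt (F count now 0)
Fire out after step 6
Initially T: 16, now '.': 23
Total burnt (originally-T cells now '.'): 14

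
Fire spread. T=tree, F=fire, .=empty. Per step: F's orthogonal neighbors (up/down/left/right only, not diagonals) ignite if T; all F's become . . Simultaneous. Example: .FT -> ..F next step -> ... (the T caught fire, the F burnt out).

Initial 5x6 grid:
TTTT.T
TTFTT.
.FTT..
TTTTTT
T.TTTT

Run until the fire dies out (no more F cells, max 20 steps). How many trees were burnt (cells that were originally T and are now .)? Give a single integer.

Answer: 21

Derivation:
Step 1: +5 fires, +2 burnt (F count now 5)
Step 2: +7 fires, +5 burnt (F count now 7)
Step 3: +4 fires, +7 burnt (F count now 4)
Step 4: +2 fires, +4 burnt (F count now 2)
Step 5: +2 fires, +2 burnt (F count now 2)
Step 6: +1 fires, +2 burnt (F count now 1)
Step 7: +0 fires, +1 burnt (F count now 0)
Fire out after step 7
Initially T: 22, now '.': 29
Total burnt (originally-T cells now '.'): 21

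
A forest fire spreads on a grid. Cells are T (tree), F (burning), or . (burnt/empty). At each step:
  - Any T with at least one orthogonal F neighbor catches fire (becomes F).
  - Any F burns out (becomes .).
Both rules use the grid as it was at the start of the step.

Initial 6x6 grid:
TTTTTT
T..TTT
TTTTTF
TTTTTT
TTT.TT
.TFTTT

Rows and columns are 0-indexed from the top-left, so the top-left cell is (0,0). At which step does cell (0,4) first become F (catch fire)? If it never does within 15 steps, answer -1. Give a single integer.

Step 1: cell (0,4)='T' (+6 fires, +2 burnt)
Step 2: cell (0,4)='T' (+8 fires, +6 burnt)
Step 3: cell (0,4)='F' (+8 fires, +8 burnt)
  -> target ignites at step 3
Step 4: cell (0,4)='.' (+3 fires, +8 burnt)
Step 5: cell (0,4)='.' (+2 fires, +3 burnt)
Step 6: cell (0,4)='.' (+2 fires, +2 burnt)
Step 7: cell (0,4)='.' (+1 fires, +2 burnt)
Step 8: cell (0,4)='.' (+0 fires, +1 burnt)
  fire out at step 8

3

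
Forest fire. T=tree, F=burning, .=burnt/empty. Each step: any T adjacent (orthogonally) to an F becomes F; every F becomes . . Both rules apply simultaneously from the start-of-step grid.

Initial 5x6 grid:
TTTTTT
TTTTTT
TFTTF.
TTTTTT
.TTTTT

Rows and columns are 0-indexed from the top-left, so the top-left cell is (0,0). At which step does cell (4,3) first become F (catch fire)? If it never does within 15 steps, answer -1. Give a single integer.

Step 1: cell (4,3)='T' (+7 fires, +2 burnt)
Step 2: cell (4,3)='T' (+12 fires, +7 burnt)
Step 3: cell (4,3)='F' (+7 fires, +12 burnt)
  -> target ignites at step 3
Step 4: cell (4,3)='.' (+0 fires, +7 burnt)
  fire out at step 4

3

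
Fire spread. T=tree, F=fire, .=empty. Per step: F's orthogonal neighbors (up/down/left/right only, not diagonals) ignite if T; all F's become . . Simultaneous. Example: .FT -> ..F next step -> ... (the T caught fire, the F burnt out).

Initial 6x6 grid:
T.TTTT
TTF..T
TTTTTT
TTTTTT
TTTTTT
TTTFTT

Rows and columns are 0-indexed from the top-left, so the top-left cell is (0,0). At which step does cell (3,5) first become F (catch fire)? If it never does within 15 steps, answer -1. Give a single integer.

Step 1: cell (3,5)='T' (+6 fires, +2 burnt)
Step 2: cell (3,5)='T' (+10 fires, +6 burnt)
Step 3: cell (3,5)='T' (+9 fires, +10 burnt)
Step 4: cell (3,5)='F' (+5 fires, +9 burnt)
  -> target ignites at step 4
Step 5: cell (3,5)='.' (+1 fires, +5 burnt)
Step 6: cell (3,5)='.' (+0 fires, +1 burnt)
  fire out at step 6

4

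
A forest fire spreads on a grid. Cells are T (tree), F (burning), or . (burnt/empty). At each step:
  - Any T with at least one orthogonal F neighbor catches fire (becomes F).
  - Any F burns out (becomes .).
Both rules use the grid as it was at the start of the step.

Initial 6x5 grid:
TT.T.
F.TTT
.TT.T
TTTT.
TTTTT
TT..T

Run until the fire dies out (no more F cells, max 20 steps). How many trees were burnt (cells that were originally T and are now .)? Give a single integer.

Answer: 2

Derivation:
Step 1: +1 fires, +1 burnt (F count now 1)
Step 2: +1 fires, +1 burnt (F count now 1)
Step 3: +0 fires, +1 burnt (F count now 0)
Fire out after step 3
Initially T: 21, now '.': 11
Total burnt (originally-T cells now '.'): 2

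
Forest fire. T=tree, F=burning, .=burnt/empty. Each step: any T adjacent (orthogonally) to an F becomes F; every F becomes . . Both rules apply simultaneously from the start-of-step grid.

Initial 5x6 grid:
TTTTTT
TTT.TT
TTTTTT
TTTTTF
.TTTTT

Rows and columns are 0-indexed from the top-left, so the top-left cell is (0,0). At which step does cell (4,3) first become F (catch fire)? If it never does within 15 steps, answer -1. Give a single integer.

Step 1: cell (4,3)='T' (+3 fires, +1 burnt)
Step 2: cell (4,3)='T' (+4 fires, +3 burnt)
Step 3: cell (4,3)='F' (+5 fires, +4 burnt)
  -> target ignites at step 3
Step 4: cell (4,3)='.' (+4 fires, +5 burnt)
Step 5: cell (4,3)='.' (+5 fires, +4 burnt)
Step 6: cell (4,3)='.' (+3 fires, +5 burnt)
Step 7: cell (4,3)='.' (+2 fires, +3 burnt)
Step 8: cell (4,3)='.' (+1 fires, +2 burnt)
Step 9: cell (4,3)='.' (+0 fires, +1 burnt)
  fire out at step 9

3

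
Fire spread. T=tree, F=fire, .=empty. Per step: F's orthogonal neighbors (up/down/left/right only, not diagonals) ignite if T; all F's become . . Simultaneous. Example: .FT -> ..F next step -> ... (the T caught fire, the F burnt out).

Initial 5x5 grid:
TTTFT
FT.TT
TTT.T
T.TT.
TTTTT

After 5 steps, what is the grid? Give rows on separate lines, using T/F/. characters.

Step 1: 6 trees catch fire, 2 burn out
  FTF.F
  .F.FT
  FTT.T
  T.TT.
  TTTTT
Step 2: 4 trees catch fire, 6 burn out
  .F...
  ....F
  .FT.T
  F.TT.
  TTTTT
Step 3: 3 trees catch fire, 4 burn out
  .....
  .....
  ..F.F
  ..TT.
  FTTTT
Step 4: 2 trees catch fire, 3 burn out
  .....
  .....
  .....
  ..FT.
  .FTTT
Step 5: 2 trees catch fire, 2 burn out
  .....
  .....
  .....
  ...F.
  ..FTT

.....
.....
.....
...F.
..FTT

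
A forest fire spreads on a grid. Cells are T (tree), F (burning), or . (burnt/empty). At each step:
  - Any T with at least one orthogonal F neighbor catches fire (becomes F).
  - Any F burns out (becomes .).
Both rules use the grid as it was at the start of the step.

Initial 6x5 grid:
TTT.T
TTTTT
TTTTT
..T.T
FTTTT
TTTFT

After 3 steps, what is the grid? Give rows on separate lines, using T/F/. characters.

Step 1: 5 trees catch fire, 2 burn out
  TTT.T
  TTTTT
  TTTTT
  ..T.T
  .FTFT
  FTF.F
Step 2: 3 trees catch fire, 5 burn out
  TTT.T
  TTTTT
  TTTTT
  ..T.T
  ..F.F
  .F...
Step 3: 2 trees catch fire, 3 burn out
  TTT.T
  TTTTT
  TTTTT
  ..F.F
  .....
  .....

TTT.T
TTTTT
TTTTT
..F.F
.....
.....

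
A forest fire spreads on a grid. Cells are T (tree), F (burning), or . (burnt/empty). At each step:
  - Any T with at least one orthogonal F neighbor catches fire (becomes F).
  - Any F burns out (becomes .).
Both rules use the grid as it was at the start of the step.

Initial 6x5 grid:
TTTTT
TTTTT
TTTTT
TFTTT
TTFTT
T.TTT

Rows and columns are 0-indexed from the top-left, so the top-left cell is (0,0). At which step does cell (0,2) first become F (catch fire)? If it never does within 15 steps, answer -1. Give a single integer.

Step 1: cell (0,2)='T' (+6 fires, +2 burnt)
Step 2: cell (0,2)='T' (+7 fires, +6 burnt)
Step 3: cell (0,2)='T' (+7 fires, +7 burnt)
Step 4: cell (0,2)='F' (+4 fires, +7 burnt)
  -> target ignites at step 4
Step 5: cell (0,2)='.' (+2 fires, +4 burnt)
Step 6: cell (0,2)='.' (+1 fires, +2 burnt)
Step 7: cell (0,2)='.' (+0 fires, +1 burnt)
  fire out at step 7

4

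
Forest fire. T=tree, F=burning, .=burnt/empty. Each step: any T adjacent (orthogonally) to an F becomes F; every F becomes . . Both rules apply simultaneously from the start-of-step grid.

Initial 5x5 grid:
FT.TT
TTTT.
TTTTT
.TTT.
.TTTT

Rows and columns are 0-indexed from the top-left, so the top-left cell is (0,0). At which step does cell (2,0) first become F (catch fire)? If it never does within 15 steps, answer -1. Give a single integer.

Step 1: cell (2,0)='T' (+2 fires, +1 burnt)
Step 2: cell (2,0)='F' (+2 fires, +2 burnt)
  -> target ignites at step 2
Step 3: cell (2,0)='.' (+2 fires, +2 burnt)
Step 4: cell (2,0)='.' (+3 fires, +2 burnt)
Step 5: cell (2,0)='.' (+4 fires, +3 burnt)
Step 6: cell (2,0)='.' (+4 fires, +4 burnt)
Step 7: cell (2,0)='.' (+1 fires, +4 burnt)
Step 8: cell (2,0)='.' (+1 fires, +1 burnt)
Step 9: cell (2,0)='.' (+0 fires, +1 burnt)
  fire out at step 9

2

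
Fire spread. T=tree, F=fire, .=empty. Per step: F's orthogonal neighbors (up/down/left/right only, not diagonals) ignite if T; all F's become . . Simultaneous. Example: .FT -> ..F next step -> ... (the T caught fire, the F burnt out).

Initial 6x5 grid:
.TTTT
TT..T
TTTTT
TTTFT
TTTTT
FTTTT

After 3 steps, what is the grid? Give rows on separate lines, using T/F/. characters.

Step 1: 6 trees catch fire, 2 burn out
  .TTTT
  TT..T
  TTTFT
  TTF.F
  FTTFT
  .FTTT
Step 2: 9 trees catch fire, 6 burn out
  .TTTT
  TT..T
  TTF.F
  FF...
  .FF.F
  ..FFT
Step 3: 4 trees catch fire, 9 burn out
  .TTTT
  TT..F
  FF...
  .....
  .....
  ....F

.TTTT
TT..F
FF...
.....
.....
....F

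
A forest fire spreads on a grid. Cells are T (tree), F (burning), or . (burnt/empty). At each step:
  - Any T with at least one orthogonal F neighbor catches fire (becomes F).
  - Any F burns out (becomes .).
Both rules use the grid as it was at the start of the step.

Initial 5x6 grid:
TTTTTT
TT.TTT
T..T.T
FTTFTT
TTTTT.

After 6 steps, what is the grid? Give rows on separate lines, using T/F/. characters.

Step 1: 7 trees catch fire, 2 burn out
  TTTTTT
  TT.TTT
  F..F.T
  .FF.FT
  FTTFT.
Step 2: 6 trees catch fire, 7 burn out
  TTTTTT
  FT.FTT
  .....T
  .....F
  .FF.F.
Step 3: 5 trees catch fire, 6 burn out
  FTTFTT
  .F..FT
  .....F
  ......
  ......
Step 4: 4 trees catch fire, 5 burn out
  .FF.FT
  .....F
  ......
  ......
  ......
Step 5: 1 trees catch fire, 4 burn out
  .....F
  ......
  ......
  ......
  ......
Step 6: 0 trees catch fire, 1 burn out
  ......
  ......
  ......
  ......
  ......

......
......
......
......
......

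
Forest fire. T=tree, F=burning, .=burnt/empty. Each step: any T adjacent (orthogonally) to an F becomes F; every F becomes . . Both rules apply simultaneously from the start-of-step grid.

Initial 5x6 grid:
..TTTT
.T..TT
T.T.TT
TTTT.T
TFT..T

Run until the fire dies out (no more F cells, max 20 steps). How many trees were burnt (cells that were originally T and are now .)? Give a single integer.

Step 1: +3 fires, +1 burnt (F count now 3)
Step 2: +2 fires, +3 burnt (F count now 2)
Step 3: +3 fires, +2 burnt (F count now 3)
Step 4: +0 fires, +3 burnt (F count now 0)
Fire out after step 4
Initially T: 19, now '.': 19
Total burnt (originally-T cells now '.'): 8

Answer: 8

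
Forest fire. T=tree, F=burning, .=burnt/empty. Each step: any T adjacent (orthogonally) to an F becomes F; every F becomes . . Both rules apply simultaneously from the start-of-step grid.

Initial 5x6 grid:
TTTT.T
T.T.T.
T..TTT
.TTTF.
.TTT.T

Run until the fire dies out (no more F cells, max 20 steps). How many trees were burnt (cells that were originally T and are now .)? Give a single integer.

Step 1: +2 fires, +1 burnt (F count now 2)
Step 2: +5 fires, +2 burnt (F count now 5)
Step 3: +2 fires, +5 burnt (F count now 2)
Step 4: +1 fires, +2 burnt (F count now 1)
Step 5: +0 fires, +1 burnt (F count now 0)
Fire out after step 5
Initially T: 19, now '.': 21
Total burnt (originally-T cells now '.'): 10

Answer: 10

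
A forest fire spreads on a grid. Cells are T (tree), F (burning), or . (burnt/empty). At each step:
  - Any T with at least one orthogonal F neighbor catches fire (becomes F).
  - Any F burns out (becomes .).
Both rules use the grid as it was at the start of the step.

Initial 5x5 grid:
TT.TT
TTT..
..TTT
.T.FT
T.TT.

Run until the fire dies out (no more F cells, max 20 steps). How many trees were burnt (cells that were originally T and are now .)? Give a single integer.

Answer: 11

Derivation:
Step 1: +3 fires, +1 burnt (F count now 3)
Step 2: +3 fires, +3 burnt (F count now 3)
Step 3: +1 fires, +3 burnt (F count now 1)
Step 4: +1 fires, +1 burnt (F count now 1)
Step 5: +2 fires, +1 burnt (F count now 2)
Step 6: +1 fires, +2 burnt (F count now 1)
Step 7: +0 fires, +1 burnt (F count now 0)
Fire out after step 7
Initially T: 15, now '.': 21
Total burnt (originally-T cells now '.'): 11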